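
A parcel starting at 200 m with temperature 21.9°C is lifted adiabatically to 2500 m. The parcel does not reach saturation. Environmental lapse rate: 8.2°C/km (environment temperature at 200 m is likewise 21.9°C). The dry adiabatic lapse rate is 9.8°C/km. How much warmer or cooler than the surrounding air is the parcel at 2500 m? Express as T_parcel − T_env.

-3.68°C (parcel cooler than environment)

Parcel:
  200 → 2500 m (dry, 9.8°C/km): ΔT = -9.8 × 2.3 = -22.54°C → T = -0.64°C
Environment:
  200 → 2500 m (environment, 8.2°C/km): ΔT = -8.2 × 2.3 = -18.86°C → T = 3.04°C
T_parcel − T_env = -0.64 − 3.04 = -3.68°C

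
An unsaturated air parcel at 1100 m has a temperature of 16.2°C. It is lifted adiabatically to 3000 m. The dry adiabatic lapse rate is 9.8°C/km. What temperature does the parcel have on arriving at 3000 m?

-2.42°C

Dry adiabatic to 3000 m: -9.8 × 1.9 km = -18.62°C, so T = -2.42°C.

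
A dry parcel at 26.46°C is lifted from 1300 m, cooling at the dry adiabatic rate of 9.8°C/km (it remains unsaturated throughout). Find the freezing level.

Height above start = (26.46 − 0) / 9.8 = 2.7 km
Altitude = 1300 m + 2700 m = 4000 m

4000 m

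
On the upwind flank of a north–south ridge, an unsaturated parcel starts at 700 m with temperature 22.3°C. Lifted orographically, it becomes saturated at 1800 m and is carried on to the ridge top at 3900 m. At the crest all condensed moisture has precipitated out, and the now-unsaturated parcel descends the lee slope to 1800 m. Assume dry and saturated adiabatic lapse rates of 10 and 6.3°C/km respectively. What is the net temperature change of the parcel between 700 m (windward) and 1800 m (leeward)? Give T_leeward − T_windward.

Dry to 1800 m: -10 × 1.1 km = -11°C, so T = 11.3°C.
Saturated to 3900 m: -6.3 × 2.1 km = -13.23°C, so T = -1.93°C.
Dry descent to 1800 m: +10 × 2.1 km = +21°C, so T = 19.07°C.
Net change vs windward start: 19.07 − 22.3 = -3.23°C

-3.23°C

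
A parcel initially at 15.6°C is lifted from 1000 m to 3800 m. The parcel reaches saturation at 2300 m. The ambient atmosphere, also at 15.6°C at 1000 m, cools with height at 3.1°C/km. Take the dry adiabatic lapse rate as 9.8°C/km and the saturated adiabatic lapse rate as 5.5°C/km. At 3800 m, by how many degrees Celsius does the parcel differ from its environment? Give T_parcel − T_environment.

-12.31°C (parcel cooler than environment)

Parcel:
  1000 → 2300 m (dry, 9.8°C/km): ΔT = -9.8 × 1.3 = -12.74°C → T = 2.86°C
  2300 → 3800 m (saturated, 5.5°C/km): ΔT = -5.5 × 1.5 = -8.25°C → T = -5.39°C
Environment:
  1000 → 3800 m (environment, 3.1°C/km): ΔT = -3.1 × 2.8 = -8.68°C → T = 6.92°C
T_parcel − T_env = -5.39 − 6.92 = -12.31°C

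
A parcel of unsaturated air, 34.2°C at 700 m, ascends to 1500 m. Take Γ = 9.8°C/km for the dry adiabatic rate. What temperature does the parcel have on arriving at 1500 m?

From 700 m to 1500 m (dry adiabatic): cools by 9.8 × 0.8 = 7.84°C, giving 26.36°C.

26.36°C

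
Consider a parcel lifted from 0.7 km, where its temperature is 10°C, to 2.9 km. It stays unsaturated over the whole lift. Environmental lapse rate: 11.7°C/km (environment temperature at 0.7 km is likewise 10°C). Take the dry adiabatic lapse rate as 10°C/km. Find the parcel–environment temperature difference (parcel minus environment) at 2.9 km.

+3.74°C (parcel warmer than environment)

Parcel:
  Dry to 2900 m: -10 × 2.2 km = -22°C, so T = -12°C.
Environment:
  Environment to 2900 m: -11.7 × 2.2 km = -25.74°C, so T = -15.74°C.
T_parcel − T_env = -12 − (-15.74) = +3.74°C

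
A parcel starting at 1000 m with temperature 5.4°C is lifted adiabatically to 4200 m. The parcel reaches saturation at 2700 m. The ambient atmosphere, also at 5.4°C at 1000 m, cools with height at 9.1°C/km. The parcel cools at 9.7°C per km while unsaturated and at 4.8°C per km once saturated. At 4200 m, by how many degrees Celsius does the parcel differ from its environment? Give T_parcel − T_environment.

+5.43°C (parcel warmer than environment)

Parcel:
  From 1000 m to 2700 m (dry): cools by 9.7 × 1.7 = 16.49°C, giving -11.09°C.
  From 2700 m to 4200 m (saturated): cools by 4.8 × 1.5 = 7.2°C, giving -18.29°C.
Environment:
  From 1000 m to 4200 m (environment): cools by 9.1 × 3.2 = 29.12°C, giving -23.72°C.
T_parcel − T_env = -18.29 − (-23.72) = +5.43°C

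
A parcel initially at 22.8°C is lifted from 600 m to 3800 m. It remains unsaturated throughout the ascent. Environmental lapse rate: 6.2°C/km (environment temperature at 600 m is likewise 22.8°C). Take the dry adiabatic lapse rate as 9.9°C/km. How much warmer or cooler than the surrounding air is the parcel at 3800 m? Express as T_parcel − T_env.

Parcel:
  600–3800 m, dry: Δz = 3.2 km ⇒ ΔT = -31.68°C; T = -8.88°C
Environment:
  600–3800 m, environment: Δz = 3.2 km ⇒ ΔT = -19.84°C; T = 2.96°C
T_parcel − T_env = -8.88 − 2.96 = -11.84°C

-11.84°C (parcel cooler than environment)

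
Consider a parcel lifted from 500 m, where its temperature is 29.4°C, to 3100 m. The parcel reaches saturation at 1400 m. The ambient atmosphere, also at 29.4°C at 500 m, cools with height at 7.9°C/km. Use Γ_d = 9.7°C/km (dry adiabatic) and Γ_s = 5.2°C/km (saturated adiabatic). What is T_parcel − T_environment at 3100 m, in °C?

+2.97°C (parcel warmer than environment)

Parcel:
  Dry to 1400 m: -9.7 × 0.9 km = -8.73°C, so T = 20.67°C.
  Saturated to 3100 m: -5.2 × 1.7 km = -8.84°C, so T = 11.83°C.
Environment:
  Environment to 3100 m: -7.9 × 2.6 km = -20.54°C, so T = 8.86°C.
T_parcel − T_env = 11.83 − 8.86 = +2.97°C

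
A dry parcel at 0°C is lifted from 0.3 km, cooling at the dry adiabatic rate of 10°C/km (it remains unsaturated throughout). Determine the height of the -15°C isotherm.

1.8 km

Height above start = (0 − (-15)) / 10 = 1.5 km
Altitude = 300 m + 1500 m = 1800 m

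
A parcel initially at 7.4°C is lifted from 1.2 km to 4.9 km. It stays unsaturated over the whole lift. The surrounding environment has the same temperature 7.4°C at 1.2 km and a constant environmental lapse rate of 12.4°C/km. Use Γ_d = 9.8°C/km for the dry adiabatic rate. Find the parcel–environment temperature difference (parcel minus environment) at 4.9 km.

+9.62°C (parcel warmer than environment)

Parcel:
  1200 → 4900 m (dry, 9.8°C/km): ΔT = -9.8 × 3.7 = -36.26°C → T = -28.86°C
Environment:
  1200 → 4900 m (environment, 12.4°C/km): ΔT = -12.4 × 3.7 = -45.88°C → T = -38.48°C
T_parcel − T_env = -28.86 − (-38.48) = +9.62°C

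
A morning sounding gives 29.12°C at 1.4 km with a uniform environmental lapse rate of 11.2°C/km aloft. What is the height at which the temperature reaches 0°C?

4 km

Height above start = (29.12 − 0) / 11.2 = 2.6 km
Altitude = 1400 m + 2600 m = 4000 m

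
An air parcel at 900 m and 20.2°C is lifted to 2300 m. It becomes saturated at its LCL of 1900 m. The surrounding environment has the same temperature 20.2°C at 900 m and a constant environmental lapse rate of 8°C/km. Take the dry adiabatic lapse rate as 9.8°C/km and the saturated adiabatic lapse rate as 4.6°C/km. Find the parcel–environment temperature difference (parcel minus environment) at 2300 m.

Parcel:
  900–1900 m, dry: Δz = 1 km ⇒ ΔT = -9.8°C; T = 10.4°C
  1900–2300 m, saturated: Δz = 0.4 km ⇒ ΔT = -1.84°C; T = 8.56°C
Environment:
  900–2300 m, environment: Δz = 1.4 km ⇒ ΔT = -11.2°C; T = 9°C
T_parcel − T_env = 8.56 − 9 = -0.44°C

-0.44°C (parcel cooler than environment)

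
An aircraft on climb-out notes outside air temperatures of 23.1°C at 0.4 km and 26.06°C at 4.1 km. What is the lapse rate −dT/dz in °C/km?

Γ = −ΔT/Δz = (23.1 − 26.06) / (4100 − 400) m
  = -2.96°C / 3.7 km = -0.8°C/km

-0.8°C/km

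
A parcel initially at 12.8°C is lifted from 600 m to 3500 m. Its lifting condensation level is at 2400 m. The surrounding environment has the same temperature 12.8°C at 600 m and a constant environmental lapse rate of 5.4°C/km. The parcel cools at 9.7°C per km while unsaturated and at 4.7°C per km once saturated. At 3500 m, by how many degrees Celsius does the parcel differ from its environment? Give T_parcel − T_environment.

Parcel:
  From 600 m to 2400 m (dry): cools by 9.7 × 1.8 = 17.46°C, giving -4.66°C.
  From 2400 m to 3500 m (saturated): cools by 4.7 × 1.1 = 5.17°C, giving -9.83°C.
Environment:
  From 600 m to 3500 m (environment): cools by 5.4 × 2.9 = 15.66°C, giving -2.86°C.
T_parcel − T_env = -9.83 − (-2.86) = -6.97°C

-6.97°C (parcel cooler than environment)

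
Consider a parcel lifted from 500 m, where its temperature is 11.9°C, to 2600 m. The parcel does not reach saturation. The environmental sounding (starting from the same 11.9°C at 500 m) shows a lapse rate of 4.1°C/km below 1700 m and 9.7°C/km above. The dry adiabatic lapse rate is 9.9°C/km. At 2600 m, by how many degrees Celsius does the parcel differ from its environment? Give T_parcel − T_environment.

Parcel:
  Dry to 2600 m: -9.9 × 2.1 km = -20.79°C, so T = -8.89°C.
Environment:
  Environment, lower layer to 1700 m: -4.1 × 1.2 km = -4.92°C, so T = 6.98°C.
  Environment, upper layer to 2600 m: -9.7 × 0.9 km = -8.73°C, so T = -1.75°C.
T_parcel − T_env = -8.89 − (-1.75) = -7.14°C

-7.14°C (parcel cooler than environment)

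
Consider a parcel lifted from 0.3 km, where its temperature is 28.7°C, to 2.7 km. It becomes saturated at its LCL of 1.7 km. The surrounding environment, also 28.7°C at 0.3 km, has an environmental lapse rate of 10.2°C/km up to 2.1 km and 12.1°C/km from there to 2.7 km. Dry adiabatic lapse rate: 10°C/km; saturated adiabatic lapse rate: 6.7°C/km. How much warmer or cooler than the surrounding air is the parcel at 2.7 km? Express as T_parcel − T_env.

Parcel:
  From 300 m to 1700 m (dry): cools by 10 × 1.4 = 14°C, giving 14.7°C.
  From 1700 m to 2700 m (saturated): cools by 6.7 × 1 = 6.7°C, giving 8°C.
Environment:
  From 300 m to 2100 m (environment, lower layer): cools by 10.2 × 1.8 = 18.36°C, giving 10.34°C.
  From 2100 m to 2700 m (environment, upper layer): cools by 12.1 × 0.6 = 7.26°C, giving 3.08°C.
T_parcel − T_env = 8 − 3.08 = +4.92°C

+4.92°C (parcel warmer than environment)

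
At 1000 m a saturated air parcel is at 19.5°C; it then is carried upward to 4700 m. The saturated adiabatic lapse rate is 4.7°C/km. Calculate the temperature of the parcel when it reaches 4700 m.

2.11°C

1000 → 4700 m (saturated adiabatic, 4.7°C/km): ΔT = -4.7 × 3.7 = -17.39°C → T = 2.11°C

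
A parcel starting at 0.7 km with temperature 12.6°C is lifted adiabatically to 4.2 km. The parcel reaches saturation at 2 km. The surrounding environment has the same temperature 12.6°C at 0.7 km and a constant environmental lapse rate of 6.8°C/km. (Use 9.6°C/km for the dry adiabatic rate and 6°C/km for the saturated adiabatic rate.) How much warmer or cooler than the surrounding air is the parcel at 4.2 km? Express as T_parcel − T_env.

-1.88°C (parcel cooler than environment)

Parcel:
  700 → 2000 m (dry, 9.6°C/km): ΔT = -9.6 × 1.3 = -12.48°C → T = 0.12°C
  2000 → 4200 m (saturated, 6°C/km): ΔT = -6 × 2.2 = -13.2°C → T = -13.08°C
Environment:
  700 → 4200 m (environment, 6.8°C/km): ΔT = -6.8 × 3.5 = -23.8°C → T = -11.2°C
T_parcel − T_env = -13.08 − (-11.2) = -1.88°C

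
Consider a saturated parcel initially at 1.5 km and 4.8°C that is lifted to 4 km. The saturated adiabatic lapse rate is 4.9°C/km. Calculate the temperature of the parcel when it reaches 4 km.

1500–4000 m, saturated adiabatic: Δz = 2.5 km ⇒ ΔT = -12.25°C; T = -7.45°C

-7.45°C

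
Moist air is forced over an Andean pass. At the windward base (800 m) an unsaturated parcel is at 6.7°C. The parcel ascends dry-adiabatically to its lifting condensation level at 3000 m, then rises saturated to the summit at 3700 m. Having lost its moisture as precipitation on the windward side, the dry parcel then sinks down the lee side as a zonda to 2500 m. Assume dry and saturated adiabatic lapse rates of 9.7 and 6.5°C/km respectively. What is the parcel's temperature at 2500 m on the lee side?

800 → 3000 m (dry, 9.7°C/km): ΔT = -9.7 × 2.2 = -21.34°C → T = -14.64°C
3000 → 3700 m (saturated, 6.5°C/km): ΔT = -6.5 × 0.7 = -4.55°C → T = -19.19°C
3700 → 2500 m (dry descent, 9.7°C/km): ΔT = +9.7 × 1.2 = +11.64°C → T = -7.55°C

-7.55°C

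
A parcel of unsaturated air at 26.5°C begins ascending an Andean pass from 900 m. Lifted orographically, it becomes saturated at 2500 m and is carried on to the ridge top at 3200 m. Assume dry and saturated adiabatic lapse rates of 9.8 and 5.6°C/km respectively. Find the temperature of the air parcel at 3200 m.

6.9°C

900–2500 m, dry: Δz = 1.6 km ⇒ ΔT = -15.68°C; T = 10.82°C
2500–3200 m, saturated: Δz = 0.7 km ⇒ ΔT = -3.92°C; T = 6.9°C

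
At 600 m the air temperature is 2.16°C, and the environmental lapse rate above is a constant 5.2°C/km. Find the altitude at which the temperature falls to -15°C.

Height above start = (2.16 − (-15)) / 5.2 = 3.3 km
Altitude = 600 m + 3300 m = 3900 m

3900 m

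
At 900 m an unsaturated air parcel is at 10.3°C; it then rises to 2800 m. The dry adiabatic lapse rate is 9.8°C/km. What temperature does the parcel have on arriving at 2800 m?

-8.32°C

From 900 m to 2800 m (dry adiabatic): cools by 9.8 × 1.9 = 18.62°C, giving -8.32°C.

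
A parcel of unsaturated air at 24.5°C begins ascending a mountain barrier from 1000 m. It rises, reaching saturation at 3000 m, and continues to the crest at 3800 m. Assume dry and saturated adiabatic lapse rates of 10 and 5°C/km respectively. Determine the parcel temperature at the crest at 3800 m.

0.5°C

1000 → 3000 m (dry, 10°C/km): ΔT = -10 × 2 = -20°C → T = 4.5°C
3000 → 3800 m (saturated, 5°C/km): ΔT = -5 × 0.8 = -4°C → T = 0.5°C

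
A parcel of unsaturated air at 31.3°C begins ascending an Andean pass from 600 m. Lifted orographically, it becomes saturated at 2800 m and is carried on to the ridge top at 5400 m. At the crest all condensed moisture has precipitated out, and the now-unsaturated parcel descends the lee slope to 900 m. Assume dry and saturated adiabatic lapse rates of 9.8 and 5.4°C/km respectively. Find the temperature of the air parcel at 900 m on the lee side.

39.8°C

600–2800 m, dry: Δz = 2.2 km ⇒ ΔT = -21.56°C; T = 9.74°C
2800–5400 m, saturated: Δz = 2.6 km ⇒ ΔT = -14.04°C; T = -4.3°C
5400–900 m, dry descent: Δz = 4.5 km ⇒ ΔT = +44.1°C; T = 39.8°C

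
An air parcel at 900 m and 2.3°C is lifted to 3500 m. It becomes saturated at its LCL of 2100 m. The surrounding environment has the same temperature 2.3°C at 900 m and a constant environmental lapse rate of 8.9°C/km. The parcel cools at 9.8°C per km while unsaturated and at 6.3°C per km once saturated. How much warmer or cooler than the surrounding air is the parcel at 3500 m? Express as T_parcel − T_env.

+2.56°C (parcel warmer than environment)

Parcel:
  Dry to 2100 m: -9.8 × 1.2 km = -11.76°C, so T = -9.46°C.
  Saturated to 3500 m: -6.3 × 1.4 km = -8.82°C, so T = -18.28°C.
Environment:
  Environment to 3500 m: -8.9 × 2.6 km = -23.14°C, so T = -20.84°C.
T_parcel − T_env = -18.28 − (-20.84) = +2.56°C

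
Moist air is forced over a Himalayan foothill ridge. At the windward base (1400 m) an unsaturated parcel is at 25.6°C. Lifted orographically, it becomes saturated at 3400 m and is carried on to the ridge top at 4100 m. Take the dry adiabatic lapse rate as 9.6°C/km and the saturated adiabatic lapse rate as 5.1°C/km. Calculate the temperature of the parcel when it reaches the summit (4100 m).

2.83°C

Dry to 3400 m: -9.6 × 2 km = -19.2°C, so T = 6.4°C.
Saturated to 4100 m: -5.1 × 0.7 km = -3.57°C, so T = 2.83°C.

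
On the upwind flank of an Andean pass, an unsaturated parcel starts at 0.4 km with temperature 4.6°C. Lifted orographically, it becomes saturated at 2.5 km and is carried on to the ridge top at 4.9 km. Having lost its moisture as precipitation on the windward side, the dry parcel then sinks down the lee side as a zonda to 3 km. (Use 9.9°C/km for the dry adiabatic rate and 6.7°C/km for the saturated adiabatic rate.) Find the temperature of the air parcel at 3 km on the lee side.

400 → 2500 m (dry, 9.9°C/km): ΔT = -9.9 × 2.1 = -20.79°C → T = -16.19°C
2500 → 4900 m (saturated, 6.7°C/km): ΔT = -6.7 × 2.4 = -16.08°C → T = -32.27°C
4900 → 3000 m (dry descent, 9.9°C/km): ΔT = +9.9 × 1.9 = +18.81°C → T = -13.46°C

-13.46°C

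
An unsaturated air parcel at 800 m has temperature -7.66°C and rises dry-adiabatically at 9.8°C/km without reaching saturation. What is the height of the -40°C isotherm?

4100 m

Height above start = (-7.66 − (-40)) / 9.8 = 3.3 km
Altitude = 800 m + 3300 m = 4100 m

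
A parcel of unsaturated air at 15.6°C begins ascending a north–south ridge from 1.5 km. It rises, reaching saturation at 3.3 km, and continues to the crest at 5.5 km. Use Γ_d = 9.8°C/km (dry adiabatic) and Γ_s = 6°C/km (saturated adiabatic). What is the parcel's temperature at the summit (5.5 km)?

1500 → 3300 m (dry, 9.8°C/km): ΔT = -9.8 × 1.8 = -17.64°C → T = -2.04°C
3300 → 5500 m (saturated, 6°C/km): ΔT = -6 × 2.2 = -13.2°C → T = -15.24°C

-15.24°C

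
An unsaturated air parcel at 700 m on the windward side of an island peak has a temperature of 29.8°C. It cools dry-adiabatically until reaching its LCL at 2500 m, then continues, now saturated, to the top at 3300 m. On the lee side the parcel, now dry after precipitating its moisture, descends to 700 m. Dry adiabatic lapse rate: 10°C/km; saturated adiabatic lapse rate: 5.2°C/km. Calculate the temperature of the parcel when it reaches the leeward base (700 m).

700 → 2500 m (dry, 10°C/km): ΔT = -10 × 1.8 = -18°C → T = 11.8°C
2500 → 3300 m (saturated, 5.2°C/km): ΔT = -5.2 × 0.8 = -4.16°C → T = 7.64°C
3300 → 700 m (dry descent, 10°C/km): ΔT = +10 × 2.6 = +26°C → T = 33.64°C

33.64°C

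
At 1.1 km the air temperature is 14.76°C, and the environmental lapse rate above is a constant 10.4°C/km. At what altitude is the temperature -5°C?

3 km

Height above start = (14.76 − (-5)) / 10.4 = 1.9 km
Altitude = 1100 m + 1900 m = 3000 m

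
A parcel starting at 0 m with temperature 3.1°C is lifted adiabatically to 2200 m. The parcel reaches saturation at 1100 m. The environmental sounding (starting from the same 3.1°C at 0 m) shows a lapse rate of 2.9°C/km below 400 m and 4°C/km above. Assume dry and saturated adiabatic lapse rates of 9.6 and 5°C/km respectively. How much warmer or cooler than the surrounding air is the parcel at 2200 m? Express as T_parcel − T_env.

-7.7°C (parcel cooler than environment)

Parcel:
  Dry to 1100 m: -9.6 × 1.1 km = -10.56°C, so T = -7.46°C.
  Saturated to 2200 m: -5 × 1.1 km = -5.5°C, so T = -12.96°C.
Environment:
  Environment, lower layer to 400 m: -2.9 × 0.4 km = -1.16°C, so T = 1.94°C.
  Environment, upper layer to 2200 m: -4 × 1.8 km = -7.2°C, so T = -5.26°C.
T_parcel − T_env = -12.96 − (-5.26) = -7.7°C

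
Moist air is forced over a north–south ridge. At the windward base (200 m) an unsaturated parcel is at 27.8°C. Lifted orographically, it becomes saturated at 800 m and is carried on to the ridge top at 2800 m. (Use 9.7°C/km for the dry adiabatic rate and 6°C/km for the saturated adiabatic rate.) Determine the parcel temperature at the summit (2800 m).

9.98°C

Dry to 800 m: -9.7 × 0.6 km = -5.82°C, so T = 21.98°C.
Saturated to 2800 m: -6 × 2 km = -12°C, so T = 9.98°C.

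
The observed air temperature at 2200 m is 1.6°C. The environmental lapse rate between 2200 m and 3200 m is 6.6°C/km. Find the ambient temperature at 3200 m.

-5°C

2200–3200 m, environmental: Δz = 1 km ⇒ ΔT = -6.6°C; T = -5°C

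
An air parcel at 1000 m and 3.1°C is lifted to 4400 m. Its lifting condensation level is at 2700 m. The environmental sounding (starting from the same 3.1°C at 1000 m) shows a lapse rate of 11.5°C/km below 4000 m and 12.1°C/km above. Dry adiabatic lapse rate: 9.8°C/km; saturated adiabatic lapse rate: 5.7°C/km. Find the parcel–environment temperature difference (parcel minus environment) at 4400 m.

+12.99°C (parcel warmer than environment)

Parcel:
  From 1000 m to 2700 m (dry): cools by 9.8 × 1.7 = 16.66°C, giving -13.56°C.
  From 2700 m to 4400 m (saturated): cools by 5.7 × 1.7 = 9.69°C, giving -23.25°C.
Environment:
  From 1000 m to 4000 m (environment, lower layer): cools by 11.5 × 3 = 34.5°C, giving -31.4°C.
  From 4000 m to 4400 m (environment, upper layer): cools by 12.1 × 0.4 = 4.84°C, giving -36.24°C.
T_parcel − T_env = -23.25 − (-36.24) = +12.99°C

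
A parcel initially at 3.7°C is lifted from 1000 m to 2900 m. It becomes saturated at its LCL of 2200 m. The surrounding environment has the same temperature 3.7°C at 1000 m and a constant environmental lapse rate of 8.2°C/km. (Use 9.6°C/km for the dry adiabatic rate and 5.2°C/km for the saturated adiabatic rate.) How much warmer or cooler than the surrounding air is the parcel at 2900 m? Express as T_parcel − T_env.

Parcel:
  1000–2200 m, dry: Δz = 1.2 km ⇒ ΔT = -11.52°C; T = -7.82°C
  2200–2900 m, saturated: Δz = 0.7 km ⇒ ΔT = -3.64°C; T = -11.46°C
Environment:
  1000–2900 m, environment: Δz = 1.9 km ⇒ ΔT = -15.58°C; T = -11.88°C
T_parcel − T_env = -11.46 − (-11.88) = +0.42°C

+0.42°C (parcel warmer than environment)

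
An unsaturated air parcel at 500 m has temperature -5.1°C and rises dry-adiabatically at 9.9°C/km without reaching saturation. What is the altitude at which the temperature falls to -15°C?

Height above start = (-5.1 − (-15)) / 9.9 = 1 km
Altitude = 500 m + 1000 m = 1500 m

1500 m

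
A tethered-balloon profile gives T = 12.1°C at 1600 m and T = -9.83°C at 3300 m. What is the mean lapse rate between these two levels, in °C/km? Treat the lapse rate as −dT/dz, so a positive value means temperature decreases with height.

12.9°C/km

Γ = −ΔT/Δz = (12.1 − (-9.83)) / (3300 − 1600) m
  = 21.93°C / 1.7 km = 12.9°C/km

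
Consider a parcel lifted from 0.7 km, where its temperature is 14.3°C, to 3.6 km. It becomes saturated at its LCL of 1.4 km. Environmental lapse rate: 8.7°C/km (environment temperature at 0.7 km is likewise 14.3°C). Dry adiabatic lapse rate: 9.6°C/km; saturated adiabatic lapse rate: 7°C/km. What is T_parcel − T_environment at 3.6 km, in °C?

Parcel:
  From 700 m to 1400 m (dry): cools by 9.6 × 0.7 = 6.72°C, giving 7.58°C.
  From 1400 m to 3600 m (saturated): cools by 7 × 2.2 = 15.4°C, giving -7.82°C.
Environment:
  From 700 m to 3600 m (environment): cools by 8.7 × 2.9 = 25.23°C, giving -10.93°C.
T_parcel − T_env = -7.82 − (-10.93) = +3.11°C

+3.11°C (parcel warmer than environment)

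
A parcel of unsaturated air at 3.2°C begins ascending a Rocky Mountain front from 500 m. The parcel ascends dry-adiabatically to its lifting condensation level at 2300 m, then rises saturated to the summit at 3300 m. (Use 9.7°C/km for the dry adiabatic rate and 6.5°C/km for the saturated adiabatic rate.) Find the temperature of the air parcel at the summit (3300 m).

-20.76°C

500–2300 m, dry: Δz = 1.8 km ⇒ ΔT = -17.46°C; T = -14.26°C
2300–3300 m, saturated: Δz = 1 km ⇒ ΔT = -6.5°C; T = -20.76°C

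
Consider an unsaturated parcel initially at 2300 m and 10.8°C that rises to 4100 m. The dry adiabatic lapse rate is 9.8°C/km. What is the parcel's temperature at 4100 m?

Dry adiabatic to 4100 m: -9.8 × 1.8 km = -17.64°C, so T = -6.84°C.

-6.84°C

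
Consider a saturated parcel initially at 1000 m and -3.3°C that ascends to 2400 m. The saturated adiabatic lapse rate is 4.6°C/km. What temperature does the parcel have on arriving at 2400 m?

-9.74°C

Saturated adiabatic to 2400 m: -4.6 × 1.4 km = -6.44°C, so T = -9.74°C.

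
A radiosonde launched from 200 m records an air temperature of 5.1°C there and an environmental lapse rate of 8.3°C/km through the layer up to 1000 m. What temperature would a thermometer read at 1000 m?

200 → 1000 m (environmental, 8.3°C/km): ΔT = -8.3 × 0.8 = -6.64°C → T = -1.54°C

-1.54°C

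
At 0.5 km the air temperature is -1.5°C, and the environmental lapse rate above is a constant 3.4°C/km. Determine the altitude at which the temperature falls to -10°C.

Height above start = (-1.5 − (-10)) / 3.4 = 2.5 km
Altitude = 500 m + 2500 m = 3000 m

3 km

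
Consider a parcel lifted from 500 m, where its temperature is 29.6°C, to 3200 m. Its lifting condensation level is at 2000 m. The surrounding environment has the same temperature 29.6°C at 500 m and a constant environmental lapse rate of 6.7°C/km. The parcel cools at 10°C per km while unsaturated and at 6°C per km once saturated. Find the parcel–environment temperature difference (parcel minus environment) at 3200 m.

-4.11°C (parcel cooler than environment)

Parcel:
  500 → 2000 m (dry, 10°C/km): ΔT = -10 × 1.5 = -15°C → T = 14.6°C
  2000 → 3200 m (saturated, 6°C/km): ΔT = -6 × 1.2 = -7.2°C → T = 7.4°C
Environment:
  500 → 3200 m (environment, 6.7°C/km): ΔT = -6.7 × 2.7 = -18.09°C → T = 11.51°C
T_parcel − T_env = 7.4 − 11.51 = -4.11°C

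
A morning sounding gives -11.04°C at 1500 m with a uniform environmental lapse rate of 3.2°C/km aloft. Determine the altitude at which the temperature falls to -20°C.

4300 m

Height above start = (-11.04 − (-20)) / 3.2 = 2.8 km
Altitude = 1500 m + 2800 m = 4300 m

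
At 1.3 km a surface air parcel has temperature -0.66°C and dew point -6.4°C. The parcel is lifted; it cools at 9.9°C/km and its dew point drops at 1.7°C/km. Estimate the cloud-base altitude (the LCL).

2 km

T and T_d converge at 9.9 − 1.7 = 8.2°C per km
Height above start = (-0.66 − (-6.4)) / 8.2 = 0.7 km
LCL altitude = 1300 m + 700 m = 2000 m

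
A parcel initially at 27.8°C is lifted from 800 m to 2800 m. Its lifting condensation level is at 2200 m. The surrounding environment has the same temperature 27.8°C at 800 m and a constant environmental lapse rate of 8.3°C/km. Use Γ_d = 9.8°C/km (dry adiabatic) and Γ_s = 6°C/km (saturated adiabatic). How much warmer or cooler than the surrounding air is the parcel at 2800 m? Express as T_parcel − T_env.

Parcel:
  800–2200 m, dry: Δz = 1.4 km ⇒ ΔT = -13.72°C; T = 14.08°C
  2200–2800 m, saturated: Δz = 0.6 km ⇒ ΔT = -3.6°C; T = 10.48°C
Environment:
  800–2800 m, environment: Δz = 2 km ⇒ ΔT = -16.6°C; T = 11.2°C
T_parcel − T_env = 10.48 − 11.2 = -0.72°C

-0.72°C (parcel cooler than environment)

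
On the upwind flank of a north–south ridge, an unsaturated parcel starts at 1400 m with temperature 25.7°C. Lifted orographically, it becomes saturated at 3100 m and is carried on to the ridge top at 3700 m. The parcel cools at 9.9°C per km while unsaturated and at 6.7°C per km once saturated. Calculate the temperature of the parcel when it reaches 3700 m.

4.85°C

1400–3100 m, dry: Δz = 1.7 km ⇒ ΔT = -16.83°C; T = 8.87°C
3100–3700 m, saturated: Δz = 0.6 km ⇒ ΔT = -4.02°C; T = 4.85°C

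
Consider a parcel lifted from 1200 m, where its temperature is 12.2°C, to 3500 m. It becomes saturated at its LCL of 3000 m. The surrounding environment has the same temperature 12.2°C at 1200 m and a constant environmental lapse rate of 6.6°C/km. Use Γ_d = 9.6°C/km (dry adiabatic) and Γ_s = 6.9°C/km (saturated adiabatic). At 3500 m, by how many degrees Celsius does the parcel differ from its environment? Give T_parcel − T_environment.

Parcel:
  Dry to 3000 m: -9.6 × 1.8 km = -17.28°C, so T = -5.08°C.
  Saturated to 3500 m: -6.9 × 0.5 km = -3.45°C, so T = -8.53°C.
Environment:
  Environment to 3500 m: -6.6 × 2.3 km = -15.18°C, so T = -2.98°C.
T_parcel − T_env = -8.53 − (-2.98) = -5.55°C

-5.55°C (parcel cooler than environment)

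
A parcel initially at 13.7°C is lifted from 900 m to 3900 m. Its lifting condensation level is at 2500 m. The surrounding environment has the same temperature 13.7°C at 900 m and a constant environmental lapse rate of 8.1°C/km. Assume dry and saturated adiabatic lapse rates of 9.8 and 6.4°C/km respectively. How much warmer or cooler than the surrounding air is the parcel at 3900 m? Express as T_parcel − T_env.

Parcel:
  From 900 m to 2500 m (dry): cools by 9.8 × 1.6 = 15.68°C, giving -1.98°C.
  From 2500 m to 3900 m (saturated): cools by 6.4 × 1.4 = 8.96°C, giving -10.94°C.
Environment:
  From 900 m to 3900 m (environment): cools by 8.1 × 3 = 24.3°C, giving -10.6°C.
T_parcel − T_env = -10.94 − (-10.6) = -0.34°C

-0.34°C (parcel cooler than environment)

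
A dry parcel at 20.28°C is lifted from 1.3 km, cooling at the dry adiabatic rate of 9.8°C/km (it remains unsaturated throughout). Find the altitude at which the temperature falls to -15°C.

Height above start = (20.28 − (-15)) / 9.8 = 3.6 km
Altitude = 1300 m + 3600 m = 4900 m

4.9 km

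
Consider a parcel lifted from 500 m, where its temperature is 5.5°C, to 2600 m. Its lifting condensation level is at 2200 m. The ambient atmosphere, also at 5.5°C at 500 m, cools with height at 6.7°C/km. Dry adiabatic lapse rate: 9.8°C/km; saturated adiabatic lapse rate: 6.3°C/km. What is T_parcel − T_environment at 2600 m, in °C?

Parcel:
  500 → 2200 m (dry, 9.8°C/km): ΔT = -9.8 × 1.7 = -16.66°C → T = -11.16°C
  2200 → 2600 m (saturated, 6.3°C/km): ΔT = -6.3 × 0.4 = -2.52°C → T = -13.68°C
Environment:
  500 → 2600 m (environment, 6.7°C/km): ΔT = -6.7 × 2.1 = -14.07°C → T = -8.57°C
T_parcel − T_env = -13.68 − (-8.57) = -5.11°C

-5.11°C (parcel cooler than environment)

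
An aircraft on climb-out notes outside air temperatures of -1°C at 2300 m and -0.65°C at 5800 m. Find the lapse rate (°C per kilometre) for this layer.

Γ = −ΔT/Δz = (-1 − (-0.65)) / (5800 − 2300) m
  = -0.35°C / 3.5 km = -0.1°C/km

-0.1°C/km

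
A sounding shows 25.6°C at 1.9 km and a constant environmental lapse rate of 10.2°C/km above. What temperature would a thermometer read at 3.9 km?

1900–3900 m, environmental: Δz = 2 km ⇒ ΔT = -20.4°C; T = 5.2°C

5.2°C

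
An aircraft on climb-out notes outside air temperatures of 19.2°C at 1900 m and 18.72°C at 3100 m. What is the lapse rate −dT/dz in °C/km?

Γ = −ΔT/Δz = (19.2 − 18.72) / (3100 − 1900) m
  = 0.48°C / 1.2 km = 0.4°C/km

0.4°C/km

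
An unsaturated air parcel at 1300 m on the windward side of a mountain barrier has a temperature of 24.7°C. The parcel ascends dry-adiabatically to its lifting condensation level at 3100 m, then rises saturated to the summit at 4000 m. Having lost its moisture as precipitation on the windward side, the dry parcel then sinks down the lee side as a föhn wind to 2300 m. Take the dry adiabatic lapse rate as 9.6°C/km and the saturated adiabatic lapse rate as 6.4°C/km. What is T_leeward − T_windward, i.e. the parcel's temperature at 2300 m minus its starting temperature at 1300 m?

From 1300 m to 3100 m (dry): cools by 9.6 × 1.8 = 17.28°C, giving 7.42°C.
From 3100 m to 4000 m (saturated): cools by 6.4 × 0.9 = 5.76°C, giving 1.66°C.
From 4000 m to 2300 m (dry descent): warms by 9.6 × 1.7 = 16.32°C, giving 17.98°C.
Net change vs windward start: 17.98 − 24.7 = -6.72°C

-6.72°C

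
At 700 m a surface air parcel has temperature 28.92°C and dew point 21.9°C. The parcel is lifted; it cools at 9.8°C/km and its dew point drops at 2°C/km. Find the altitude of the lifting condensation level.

T and T_d converge at 9.8 − 2 = 7.8°C per km
Height above start = (28.92 − 21.9) / 7.8 = 0.9 km
LCL altitude = 700 m + 900 m = 1600 m

1600 m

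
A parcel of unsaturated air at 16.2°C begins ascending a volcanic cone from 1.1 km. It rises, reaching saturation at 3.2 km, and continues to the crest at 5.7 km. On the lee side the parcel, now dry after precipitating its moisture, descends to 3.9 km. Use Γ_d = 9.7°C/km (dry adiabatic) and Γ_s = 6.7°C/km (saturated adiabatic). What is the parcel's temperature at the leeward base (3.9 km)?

Dry to 3200 m: -9.7 × 2.1 km = -20.37°C, so T = -4.17°C.
Saturated to 5700 m: -6.7 × 2.5 km = -16.75°C, so T = -20.92°C.
Dry descent to 3900 m: +9.7 × 1.8 km = +17.46°C, so T = -3.46°C.

-3.46°C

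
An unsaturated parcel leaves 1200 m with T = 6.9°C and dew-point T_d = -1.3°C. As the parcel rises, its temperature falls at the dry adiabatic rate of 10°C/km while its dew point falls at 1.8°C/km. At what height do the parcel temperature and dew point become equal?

T and T_d converge at 10 − 1.8 = 8.2°C per km
Height above start = (6.9 − (-1.3)) / 8.2 = 1 km
LCL altitude = 1200 m + 1000 m = 2200 m

2200 m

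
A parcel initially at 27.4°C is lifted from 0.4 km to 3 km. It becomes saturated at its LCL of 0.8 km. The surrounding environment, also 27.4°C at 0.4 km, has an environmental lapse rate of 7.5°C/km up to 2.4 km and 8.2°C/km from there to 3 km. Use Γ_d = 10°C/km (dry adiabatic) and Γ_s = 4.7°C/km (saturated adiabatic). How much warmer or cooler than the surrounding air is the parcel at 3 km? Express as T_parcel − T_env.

+5.58°C (parcel warmer than environment)

Parcel:
  400–800 m, dry: Δz = 0.4 km ⇒ ΔT = -4°C; T = 23.4°C
  800–3000 m, saturated: Δz = 2.2 km ⇒ ΔT = -10.34°C; T = 13.06°C
Environment:
  400–2400 m, environment, lower layer: Δz = 2 km ⇒ ΔT = -15°C; T = 12.4°C
  2400–3000 m, environment, upper layer: Δz = 0.6 km ⇒ ΔT = -4.92°C; T = 7.48°C
T_parcel − T_env = 13.06 − 7.48 = +5.58°C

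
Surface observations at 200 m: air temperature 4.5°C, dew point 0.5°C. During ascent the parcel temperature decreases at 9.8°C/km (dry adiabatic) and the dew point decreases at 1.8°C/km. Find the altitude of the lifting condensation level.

T and T_d converge at 9.8 − 1.8 = 8°C per km
Height above start = (4.5 − 0.5) / 8 = 0.5 km
LCL altitude = 200 m + 500 m = 700 m

700 m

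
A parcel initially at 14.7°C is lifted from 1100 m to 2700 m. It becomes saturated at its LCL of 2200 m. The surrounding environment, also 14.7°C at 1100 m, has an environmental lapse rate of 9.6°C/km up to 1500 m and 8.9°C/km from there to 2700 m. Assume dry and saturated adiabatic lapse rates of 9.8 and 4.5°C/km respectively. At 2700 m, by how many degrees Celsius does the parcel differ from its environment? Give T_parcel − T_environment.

+1.49°C (parcel warmer than environment)

Parcel:
  From 1100 m to 2200 m (dry): cools by 9.8 × 1.1 = 10.78°C, giving 3.92°C.
  From 2200 m to 2700 m (saturated): cools by 4.5 × 0.5 = 2.25°C, giving 1.67°C.
Environment:
  From 1100 m to 1500 m (environment, lower layer): cools by 9.6 × 0.4 = 3.84°C, giving 10.86°C.
  From 1500 m to 2700 m (environment, upper layer): cools by 8.9 × 1.2 = 10.68°C, giving 0.18°C.
T_parcel − T_env = 1.67 − 0.18 = +1.49°C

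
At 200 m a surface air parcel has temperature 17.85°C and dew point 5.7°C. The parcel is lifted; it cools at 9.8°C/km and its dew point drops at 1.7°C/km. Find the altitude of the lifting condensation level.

T and T_d converge at 9.8 − 1.7 = 8.1°C per km
Height above start = (17.85 − 5.7) / 8.1 = 1.5 km
LCL altitude = 200 m + 1500 m = 1700 m

1700 m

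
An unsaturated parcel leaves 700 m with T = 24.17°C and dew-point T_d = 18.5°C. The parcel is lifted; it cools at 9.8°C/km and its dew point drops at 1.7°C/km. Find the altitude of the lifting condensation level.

1400 m

T and T_d converge at 9.8 − 1.7 = 8.1°C per km
Height above start = (24.17 − 18.5) / 8.1 = 0.7 km
LCL altitude = 700 m + 700 m = 1400 m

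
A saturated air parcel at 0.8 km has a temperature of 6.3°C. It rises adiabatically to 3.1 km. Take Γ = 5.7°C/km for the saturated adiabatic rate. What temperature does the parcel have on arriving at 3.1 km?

800–3100 m, saturated adiabatic: Δz = 2.3 km ⇒ ΔT = -13.11°C; T = -6.81°C

-6.81°C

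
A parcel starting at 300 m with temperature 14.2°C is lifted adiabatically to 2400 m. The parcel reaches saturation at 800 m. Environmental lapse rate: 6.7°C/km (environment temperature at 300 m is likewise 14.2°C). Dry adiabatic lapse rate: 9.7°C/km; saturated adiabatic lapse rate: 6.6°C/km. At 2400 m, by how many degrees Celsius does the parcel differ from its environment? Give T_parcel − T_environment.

-1.34°C (parcel cooler than environment)

Parcel:
  Dry to 800 m: -9.7 × 0.5 km = -4.85°C, so T = 9.35°C.
  Saturated to 2400 m: -6.6 × 1.6 km = -10.56°C, so T = -1.21°C.
Environment:
  Environment to 2400 m: -6.7 × 2.1 km = -14.07°C, so T = 0.13°C.
T_parcel − T_env = -1.21 − 0.13 = -1.34°C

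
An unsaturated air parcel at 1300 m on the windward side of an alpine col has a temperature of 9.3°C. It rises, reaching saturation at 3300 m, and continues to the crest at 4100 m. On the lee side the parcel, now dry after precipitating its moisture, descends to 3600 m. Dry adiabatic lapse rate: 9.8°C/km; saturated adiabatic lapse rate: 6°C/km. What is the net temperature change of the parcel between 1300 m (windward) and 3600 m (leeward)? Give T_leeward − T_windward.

-19.5°C

1300 → 3300 m (dry, 9.8°C/km): ΔT = -9.8 × 2 = -19.6°C → T = -10.3°C
3300 → 4100 m (saturated, 6°C/km): ΔT = -6 × 0.8 = -4.8°C → T = -15.1°C
4100 → 3600 m (dry descent, 9.8°C/km): ΔT = +9.8 × 0.5 = +4.9°C → T = -10.2°C
Net change vs windward start: -10.2 − 9.3 = -19.5°C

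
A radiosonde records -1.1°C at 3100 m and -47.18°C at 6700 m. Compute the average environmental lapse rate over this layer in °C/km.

12.8°C/km

Γ = −ΔT/Δz = (-1.1 − (-47.18)) / (6700 − 3100) m
  = 46.08°C / 3.6 km = 12.8°C/km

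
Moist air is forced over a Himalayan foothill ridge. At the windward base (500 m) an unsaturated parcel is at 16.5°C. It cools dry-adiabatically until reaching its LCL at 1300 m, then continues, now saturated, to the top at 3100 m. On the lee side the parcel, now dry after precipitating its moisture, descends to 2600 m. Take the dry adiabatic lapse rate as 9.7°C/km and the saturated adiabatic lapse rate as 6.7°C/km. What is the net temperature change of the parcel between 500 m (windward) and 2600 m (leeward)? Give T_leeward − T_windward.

-14.97°C

500–1300 m, dry: Δz = 0.8 km ⇒ ΔT = -7.76°C; T = 8.74°C
1300–3100 m, saturated: Δz = 1.8 km ⇒ ΔT = -12.06°C; T = -3.32°C
3100–2600 m, dry descent: Δz = 0.5 km ⇒ ΔT = +4.85°C; T = 1.53°C
Net change vs windward start: 1.53 − 16.5 = -14.97°C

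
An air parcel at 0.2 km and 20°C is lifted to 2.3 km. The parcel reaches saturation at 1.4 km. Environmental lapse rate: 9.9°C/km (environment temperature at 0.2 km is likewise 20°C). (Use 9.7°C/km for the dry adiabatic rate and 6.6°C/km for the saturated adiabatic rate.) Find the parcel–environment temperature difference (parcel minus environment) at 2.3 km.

+3.21°C (parcel warmer than environment)

Parcel:
  200 → 1400 m (dry, 9.7°C/km): ΔT = -9.7 × 1.2 = -11.64°C → T = 8.36°C
  1400 → 2300 m (saturated, 6.6°C/km): ΔT = -6.6 × 0.9 = -5.94°C → T = 2.42°C
Environment:
  200 → 2300 m (environment, 9.9°C/km): ΔT = -9.9 × 2.1 = -20.79°C → T = -0.79°C
T_parcel − T_env = 2.42 − (-0.79) = +3.21°C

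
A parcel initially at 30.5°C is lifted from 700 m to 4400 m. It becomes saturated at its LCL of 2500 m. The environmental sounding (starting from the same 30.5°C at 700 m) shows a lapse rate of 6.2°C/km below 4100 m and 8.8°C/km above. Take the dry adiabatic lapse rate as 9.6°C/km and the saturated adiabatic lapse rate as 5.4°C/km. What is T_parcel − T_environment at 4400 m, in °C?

Parcel:
  700 → 2500 m (dry, 9.6°C/km): ΔT = -9.6 × 1.8 = -17.28°C → T = 13.22°C
  2500 → 4400 m (saturated, 5.4°C/km): ΔT = -5.4 × 1.9 = -10.26°C → T = 2.96°C
Environment:
  700 → 4100 m (environment, lower layer, 6.2°C/km): ΔT = -6.2 × 3.4 = -21.08°C → T = 9.42°C
  4100 → 4400 m (environment, upper layer, 8.8°C/km): ΔT = -8.8 × 0.3 = -2.64°C → T = 6.78°C
T_parcel − T_env = 2.96 − 6.78 = -3.82°C

-3.82°C (parcel cooler than environment)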